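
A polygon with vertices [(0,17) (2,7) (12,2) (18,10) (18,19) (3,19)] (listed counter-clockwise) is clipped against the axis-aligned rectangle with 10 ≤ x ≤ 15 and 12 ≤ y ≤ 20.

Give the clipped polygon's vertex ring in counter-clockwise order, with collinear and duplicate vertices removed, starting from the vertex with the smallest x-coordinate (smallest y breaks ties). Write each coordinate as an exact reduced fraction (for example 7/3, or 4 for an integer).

Clipped polygon: [(10,12) (15,12) (15,19) (10,19)]

1. After x ≥ 10: [(10,3) (12,2) (18,10) (18,19) (10,19)]
2. After x ≤ 15: [(10,3) (12,2) (15,6) (15,19) (10,19)]
3. After y ≥ 12: [(10,12) (15,12) (15,19) (10,19)]
4. After y ≤ 20: [(10,12) (15,12) (15,19) (10,19)]
5. Canonical ring: [(10,12) (15,12) (15,19) (10,19)]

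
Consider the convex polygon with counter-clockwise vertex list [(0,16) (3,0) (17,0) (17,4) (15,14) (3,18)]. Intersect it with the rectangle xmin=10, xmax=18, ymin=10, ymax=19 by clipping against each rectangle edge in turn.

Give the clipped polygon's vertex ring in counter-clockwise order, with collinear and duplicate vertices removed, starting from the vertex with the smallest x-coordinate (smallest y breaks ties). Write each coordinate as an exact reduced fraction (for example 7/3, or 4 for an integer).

Clipped polygon: [(10,10) (79/5,10) (15,14) (10,47/3)]

1. After x ≥ 10: [(10,0) (17,0) (17,4) (15,14) (10,47/3)]
2. After x ≤ 18: [(10,0) (17,0) (17,4) (15,14) (10,47/3)]
3. After y ≥ 10: [(10,10) (79/5,10) (15,14) (10,47/3)]
4. After y ≤ 19: [(10,10) (79/5,10) (15,14) (10,47/3)]
5. Canonical ring: [(10,10) (79/5,10) (15,14) (10,47/3)]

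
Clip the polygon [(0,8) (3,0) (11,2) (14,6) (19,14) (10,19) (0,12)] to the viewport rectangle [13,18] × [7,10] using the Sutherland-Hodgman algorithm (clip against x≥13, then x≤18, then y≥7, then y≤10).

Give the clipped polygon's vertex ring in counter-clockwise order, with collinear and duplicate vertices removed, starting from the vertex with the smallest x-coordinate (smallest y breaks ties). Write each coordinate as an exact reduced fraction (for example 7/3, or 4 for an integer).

Clipped polygon: [(13,7) (117/8,7) (33/2,10) (13,10)]

1. After x ≥ 13: [(13,14/3) (14,6) (19,14) (13,52/3)]
2. After x ≤ 18: [(13,14/3) (14,6) (18,62/5) (18,131/9) (13,52/3)]
3. After y ≥ 7: [(13,7) (117/8,7) (18,62/5) (18,131/9) (13,52/3)]
4. After y ≤ 10: [(13,10) (13,7) (117/8,7) (33/2,10)]
5. Canonical ring: [(13,7) (117/8,7) (33/2,10) (13,10)]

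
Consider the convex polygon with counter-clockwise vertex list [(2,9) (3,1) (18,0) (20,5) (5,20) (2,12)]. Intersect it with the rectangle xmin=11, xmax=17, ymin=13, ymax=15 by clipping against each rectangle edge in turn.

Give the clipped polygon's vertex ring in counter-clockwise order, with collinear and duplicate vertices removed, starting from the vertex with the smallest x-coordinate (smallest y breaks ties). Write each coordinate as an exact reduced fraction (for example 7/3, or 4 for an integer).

1. After x ≥ 11: [(11,7/15) (18,0) (20,5) (11,14)]
2. After x ≤ 17: [(11,7/15) (17,1/15) (17,8) (11,14)]
3. After y ≥ 13: [(11,13) (12,13) (11,14)]
4. After y ≤ 15: [(11,13) (12,13) (11,14)]
5. Canonical ring: [(11,13) (12,13) (11,14)]

Clipped polygon: [(11,13) (12,13) (11,14)]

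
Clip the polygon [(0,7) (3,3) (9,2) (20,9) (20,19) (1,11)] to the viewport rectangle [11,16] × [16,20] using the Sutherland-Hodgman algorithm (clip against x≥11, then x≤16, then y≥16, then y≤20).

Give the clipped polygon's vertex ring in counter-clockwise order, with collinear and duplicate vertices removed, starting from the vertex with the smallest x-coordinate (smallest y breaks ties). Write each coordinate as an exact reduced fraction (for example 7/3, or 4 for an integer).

Clipped polygon: [(103/8,16) (16,16) (16,329/19)]

1. After x ≥ 11: [(11,36/11) (20,9) (20,19) (11,289/19)]
2. After x ≤ 16: [(11,36/11) (16,71/11) (16,329/19) (11,289/19)]
3. After y ≥ 16: [(16,16) (16,329/19) (103/8,16)]
4. After y ≤ 20: [(16,16) (16,329/19) (103/8,16)]
5. Canonical ring: [(103/8,16) (16,16) (16,329/19)]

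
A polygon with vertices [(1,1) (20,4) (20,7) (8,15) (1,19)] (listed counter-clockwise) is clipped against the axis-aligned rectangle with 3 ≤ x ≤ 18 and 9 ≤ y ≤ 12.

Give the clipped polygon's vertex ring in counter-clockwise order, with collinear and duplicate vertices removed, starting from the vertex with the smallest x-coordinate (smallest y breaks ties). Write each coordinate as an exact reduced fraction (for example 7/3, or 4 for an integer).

1. After x ≥ 3: [(3,25/19) (20,4) (20,7) (8,15) (3,125/7)]
2. After x ≤ 18: [(3,25/19) (18,70/19) (18,25/3) (8,15) (3,125/7)]
3. After y ≥ 9: [(3,9) (17,9) (8,15) (3,125/7)]
4. After y ≤ 12: [(3,12) (3,9) (17,9) (25/2,12)]
5. Canonical ring: [(3,9) (17,9) (25/2,12) (3,12)]

Clipped polygon: [(3,9) (17,9) (25/2,12) (3,12)]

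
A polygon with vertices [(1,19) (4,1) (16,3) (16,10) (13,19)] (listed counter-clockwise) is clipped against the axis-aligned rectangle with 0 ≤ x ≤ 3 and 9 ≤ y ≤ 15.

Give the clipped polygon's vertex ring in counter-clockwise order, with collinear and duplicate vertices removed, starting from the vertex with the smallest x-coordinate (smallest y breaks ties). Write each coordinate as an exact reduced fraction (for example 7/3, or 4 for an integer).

1. After x ≥ 0: [(1,19) (4,1) (16,3) (16,10) (13,19)]
2. After x ≤ 3: [(3,19) (1,19) (3,7)]
3. After y ≥ 9: [(3,9) (3,19) (1,19) (8/3,9)]
4. After y ≤ 15: [(3,9) (3,15) (5/3,15) (8/3,9)]
5. Canonical ring: [(5/3,15) (8/3,9) (3,9) (3,15)]

Clipped polygon: [(5/3,15) (8/3,9) (3,9) (3,15)]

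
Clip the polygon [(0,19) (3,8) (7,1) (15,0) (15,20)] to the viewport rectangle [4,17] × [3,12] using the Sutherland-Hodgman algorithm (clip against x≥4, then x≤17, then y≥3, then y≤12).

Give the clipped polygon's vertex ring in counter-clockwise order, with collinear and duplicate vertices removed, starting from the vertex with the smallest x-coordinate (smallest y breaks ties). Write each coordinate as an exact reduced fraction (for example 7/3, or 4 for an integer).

1. After x ≥ 4: [(4,289/15) (4,25/4) (7,1) (15,0) (15,20)]
2. After x ≤ 17: [(4,289/15) (4,25/4) (7,1) (15,0) (15,20)]
3. After y ≥ 3: [(4,289/15) (4,25/4) (41/7,3) (15,3) (15,20)]
4. After y ≤ 12: [(4,12) (4,25/4) (41/7,3) (15,3) (15,12)]
5. Canonical ring: [(4,25/4) (41/7,3) (15,3) (15,12) (4,12)]

Clipped polygon: [(4,25/4) (41/7,3) (15,3) (15,12) (4,12)]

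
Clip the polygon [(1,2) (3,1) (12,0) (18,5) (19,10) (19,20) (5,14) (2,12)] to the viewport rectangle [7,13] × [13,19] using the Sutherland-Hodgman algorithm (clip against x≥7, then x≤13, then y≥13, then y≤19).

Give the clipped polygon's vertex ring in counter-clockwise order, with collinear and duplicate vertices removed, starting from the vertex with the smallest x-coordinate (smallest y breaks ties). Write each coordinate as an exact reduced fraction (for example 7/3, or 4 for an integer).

Clipped polygon: [(7,13) (13,13) (13,122/7) (7,104/7)]

1. After x ≥ 7: [(7,5/9) (12,0) (18,5) (19,10) (19,20) (7,104/7)]
2. After x ≤ 13: [(7,5/9) (12,0) (13,5/6) (13,122/7) (7,104/7)]
3. After y ≥ 13: [(7,13) (13,13) (13,122/7) (7,104/7)]
4. After y ≤ 19: [(7,13) (13,13) (13,122/7) (7,104/7)]
5. Canonical ring: [(7,13) (13,13) (13,122/7) (7,104/7)]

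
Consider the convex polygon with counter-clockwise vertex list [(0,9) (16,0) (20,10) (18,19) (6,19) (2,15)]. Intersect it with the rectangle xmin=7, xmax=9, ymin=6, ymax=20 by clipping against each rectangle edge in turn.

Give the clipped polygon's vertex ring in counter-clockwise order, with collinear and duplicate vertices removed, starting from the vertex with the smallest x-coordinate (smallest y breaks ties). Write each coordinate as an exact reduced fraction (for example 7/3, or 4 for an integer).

Clipped polygon: [(7,6) (9,6) (9,19) (7,19)]

1. After x ≥ 7: [(7,81/16) (16,0) (20,10) (18,19) (7,19)]
2. After x ≤ 9: [(7,81/16) (9,63/16) (9,19) (7,19)]
3. After y ≥ 6: [(7,6) (9,6) (9,19) (7,19)]
4. After y ≤ 20: [(7,6) (9,6) (9,19) (7,19)]
5. Canonical ring: [(7,6) (9,6) (9,19) (7,19)]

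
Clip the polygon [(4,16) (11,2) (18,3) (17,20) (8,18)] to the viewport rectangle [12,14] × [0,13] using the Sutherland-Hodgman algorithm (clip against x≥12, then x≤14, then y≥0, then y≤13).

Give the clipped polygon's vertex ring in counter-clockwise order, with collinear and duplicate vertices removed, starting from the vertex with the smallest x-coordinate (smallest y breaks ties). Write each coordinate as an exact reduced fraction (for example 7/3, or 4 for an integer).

1. After x ≥ 12: [(12,15/7) (18,3) (17,20) (12,170/9)]
2. After x ≤ 14: [(12,15/7) (14,17/7) (14,58/3) (12,170/9)]
3. After y ≥ 0: [(12,15/7) (14,17/7) (14,58/3) (12,170/9)]
4. After y ≤ 13: [(12,13) (12,15/7) (14,17/7) (14,13)]
5. Canonical ring: [(12,15/7) (14,17/7) (14,13) (12,13)]

Clipped polygon: [(12,15/7) (14,17/7) (14,13) (12,13)]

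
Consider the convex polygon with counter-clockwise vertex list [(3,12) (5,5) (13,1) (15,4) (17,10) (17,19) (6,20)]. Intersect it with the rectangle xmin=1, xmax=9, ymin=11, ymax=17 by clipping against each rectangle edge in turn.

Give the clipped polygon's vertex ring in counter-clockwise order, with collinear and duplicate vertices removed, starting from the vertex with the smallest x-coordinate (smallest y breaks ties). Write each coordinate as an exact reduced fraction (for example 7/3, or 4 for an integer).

1. After x ≥ 1: [(3,12) (5,5) (13,1) (15,4) (17,10) (17,19) (6,20)]
2. After x ≤ 9: [(3,12) (5,5) (9,3) (9,217/11) (6,20)]
3. After y ≥ 11: [(3,12) (23/7,11) (9,11) (9,217/11) (6,20)]
4. After y ≤ 17: [(39/8,17) (3,12) (23/7,11) (9,11) (9,17)]
5. Canonical ring: [(3,12) (23/7,11) (9,11) (9,17) (39/8,17)]

Clipped polygon: [(3,12) (23/7,11) (9,11) (9,17) (39/8,17)]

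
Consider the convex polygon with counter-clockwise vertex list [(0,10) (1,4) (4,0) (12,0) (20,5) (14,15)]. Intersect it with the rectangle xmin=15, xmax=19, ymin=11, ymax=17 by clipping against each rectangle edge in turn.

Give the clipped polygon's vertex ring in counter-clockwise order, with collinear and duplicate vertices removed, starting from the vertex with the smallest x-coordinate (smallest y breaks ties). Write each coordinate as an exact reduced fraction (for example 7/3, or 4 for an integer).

Clipped polygon: [(15,11) (82/5,11) (15,40/3)]

1. After x ≥ 15: [(15,15/8) (20,5) (15,40/3)]
2. After x ≤ 19: [(15,15/8) (19,35/8) (19,20/3) (15,40/3)]
3. After y ≥ 11: [(15,11) (82/5,11) (15,40/3)]
4. After y ≤ 17: [(15,11) (82/5,11) (15,40/3)]
5. Canonical ring: [(15,11) (82/5,11) (15,40/3)]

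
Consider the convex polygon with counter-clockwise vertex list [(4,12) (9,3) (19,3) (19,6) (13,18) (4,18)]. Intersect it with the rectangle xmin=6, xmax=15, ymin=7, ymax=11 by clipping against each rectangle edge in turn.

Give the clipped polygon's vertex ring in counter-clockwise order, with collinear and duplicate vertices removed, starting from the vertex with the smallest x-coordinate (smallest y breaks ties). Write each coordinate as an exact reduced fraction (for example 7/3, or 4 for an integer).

1. After x ≥ 6: [(6,42/5) (9,3) (19,3) (19,6) (13,18) (6,18)]
2. After x ≤ 15: [(6,42/5) (9,3) (15,3) (15,14) (13,18) (6,18)]
3. After y ≥ 7: [(6,42/5) (61/9,7) (15,7) (15,14) (13,18) (6,18)]
4. After y ≤ 11: [(6,11) (6,42/5) (61/9,7) (15,7) (15,11)]
5. Canonical ring: [(6,42/5) (61/9,7) (15,7) (15,11) (6,11)]

Clipped polygon: [(6,42/5) (61/9,7) (15,7) (15,11) (6,11)]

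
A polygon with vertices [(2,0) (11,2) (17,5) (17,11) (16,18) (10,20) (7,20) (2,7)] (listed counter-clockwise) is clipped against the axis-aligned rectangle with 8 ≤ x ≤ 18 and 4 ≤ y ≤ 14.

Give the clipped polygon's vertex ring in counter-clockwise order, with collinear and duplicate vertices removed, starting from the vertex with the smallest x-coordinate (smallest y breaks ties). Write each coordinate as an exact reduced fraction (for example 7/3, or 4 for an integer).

1. After x ≥ 8: [(8,4/3) (11,2) (17,5) (17,11) (16,18) (10,20) (8,20)]
2. After x ≤ 18: [(8,4/3) (11,2) (17,5) (17,11) (16,18) (10,20) (8,20)]
3. After y ≥ 4: [(8,4) (15,4) (17,5) (17,11) (16,18) (10,20) (8,20)]
4. After y ≤ 14: [(8,14) (8,4) (15,4) (17,5) (17,11) (116/7,14)]
5. Canonical ring: [(8,4) (15,4) (17,5) (17,11) (116/7,14) (8,14)]

Clipped polygon: [(8,4) (15,4) (17,5) (17,11) (116/7,14) (8,14)]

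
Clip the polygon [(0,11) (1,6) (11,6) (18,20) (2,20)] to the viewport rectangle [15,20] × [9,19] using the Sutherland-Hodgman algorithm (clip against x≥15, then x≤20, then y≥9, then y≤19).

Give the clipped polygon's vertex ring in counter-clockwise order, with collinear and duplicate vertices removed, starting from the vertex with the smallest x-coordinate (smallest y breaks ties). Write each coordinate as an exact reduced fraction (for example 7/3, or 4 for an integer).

Clipped polygon: [(15,14) (35/2,19) (15,19)]

1. After x ≥ 15: [(15,14) (18,20) (15,20)]
2. After x ≤ 20: [(15,14) (18,20) (15,20)]
3. After y ≥ 9: [(15,14) (18,20) (15,20)]
4. After y ≤ 19: [(15,19) (15,14) (35/2,19)]
5. Canonical ring: [(15,14) (35/2,19) (15,19)]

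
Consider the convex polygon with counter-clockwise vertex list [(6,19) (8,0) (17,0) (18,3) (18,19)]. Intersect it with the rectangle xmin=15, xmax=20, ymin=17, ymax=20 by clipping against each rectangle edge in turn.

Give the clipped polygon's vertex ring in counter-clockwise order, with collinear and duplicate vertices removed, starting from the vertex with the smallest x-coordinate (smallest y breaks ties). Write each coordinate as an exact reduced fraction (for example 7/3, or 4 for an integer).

Clipped polygon: [(15,17) (18,17) (18,19) (15,19)]

1. After x ≥ 15: [(15,19) (15,0) (17,0) (18,3) (18,19)]
2. After x ≤ 20: [(15,19) (15,0) (17,0) (18,3) (18,19)]
3. After y ≥ 17: [(15,19) (15,17) (18,17) (18,19)]
4. After y ≤ 20: [(15,19) (15,17) (18,17) (18,19)]
5. Canonical ring: [(15,17) (18,17) (18,19) (15,19)]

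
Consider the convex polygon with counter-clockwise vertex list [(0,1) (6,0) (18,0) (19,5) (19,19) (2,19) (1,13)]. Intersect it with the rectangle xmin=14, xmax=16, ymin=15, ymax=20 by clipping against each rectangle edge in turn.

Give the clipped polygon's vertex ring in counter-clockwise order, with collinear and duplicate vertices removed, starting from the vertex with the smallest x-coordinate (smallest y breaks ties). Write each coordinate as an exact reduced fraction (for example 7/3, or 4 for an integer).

1. After x ≥ 14: [(14,0) (18,0) (19,5) (19,19) (14,19)]
2. After x ≤ 16: [(14,0) (16,0) (16,19) (14,19)]
3. After y ≥ 15: [(14,15) (16,15) (16,19) (14,19)]
4. After y ≤ 20: [(14,15) (16,15) (16,19) (14,19)]
5. Canonical ring: [(14,15) (16,15) (16,19) (14,19)]

Clipped polygon: [(14,15) (16,15) (16,19) (14,19)]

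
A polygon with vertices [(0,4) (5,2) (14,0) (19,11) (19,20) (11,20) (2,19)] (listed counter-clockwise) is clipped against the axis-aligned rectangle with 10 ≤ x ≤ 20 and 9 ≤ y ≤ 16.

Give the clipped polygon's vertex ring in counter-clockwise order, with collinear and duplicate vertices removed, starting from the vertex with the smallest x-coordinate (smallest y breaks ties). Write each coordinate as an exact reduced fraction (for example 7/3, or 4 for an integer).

1. After x ≥ 10: [(10,8/9) (14,0) (19,11) (19,20) (11,20) (10,179/9)]
2. After x ≤ 20: [(10,8/9) (14,0) (19,11) (19,20) (11,20) (10,179/9)]
3. After y ≥ 9: [(10,9) (199/11,9) (19,11) (19,20) (11,20) (10,179/9)]
4. After y ≤ 16: [(10,16) (10,9) (199/11,9) (19,11) (19,16)]
5. Canonical ring: [(10,9) (199/11,9) (19,11) (19,16) (10,16)]

Clipped polygon: [(10,9) (199/11,9) (19,11) (19,16) (10,16)]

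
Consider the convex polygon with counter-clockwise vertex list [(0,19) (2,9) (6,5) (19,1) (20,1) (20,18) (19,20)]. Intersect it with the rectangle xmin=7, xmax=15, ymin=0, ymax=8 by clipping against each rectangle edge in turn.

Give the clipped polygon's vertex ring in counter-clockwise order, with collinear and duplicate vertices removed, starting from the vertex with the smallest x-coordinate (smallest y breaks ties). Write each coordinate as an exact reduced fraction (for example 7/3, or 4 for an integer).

Clipped polygon: [(7,61/13) (15,29/13) (15,8) (7,8)]

1. After x ≥ 7: [(7,368/19) (7,61/13) (19,1) (20,1) (20,18) (19,20)]
2. After x ≤ 15: [(15,376/19) (7,368/19) (7,61/13) (15,29/13)]
3. After y ≥ 0: [(15,376/19) (7,368/19) (7,61/13) (15,29/13)]
4. After y ≤ 8: [(15,8) (7,8) (7,61/13) (15,29/13)]
5. Canonical ring: [(7,61/13) (15,29/13) (15,8) (7,8)]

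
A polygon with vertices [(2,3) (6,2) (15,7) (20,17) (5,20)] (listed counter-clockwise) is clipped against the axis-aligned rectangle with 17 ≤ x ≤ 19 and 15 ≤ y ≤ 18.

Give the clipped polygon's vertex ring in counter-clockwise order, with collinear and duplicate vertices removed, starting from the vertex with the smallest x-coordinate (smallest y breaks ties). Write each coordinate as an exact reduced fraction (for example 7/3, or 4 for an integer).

1. After x ≥ 17: [(17,11) (20,17) (17,88/5)]
2. After x ≤ 19: [(17,11) (19,15) (19,86/5) (17,88/5)]
3. After y ≥ 15: [(17,15) (19,15) (19,15) (19,86/5) (17,88/5)]
4. After y ≤ 18: [(17,15) (19,15) (19,15) (19,86/5) (17,88/5)]
5. Canonical ring: [(17,15) (19,15) (19,86/5) (17,88/5)]

Clipped polygon: [(17,15) (19,15) (19,86/5) (17,88/5)]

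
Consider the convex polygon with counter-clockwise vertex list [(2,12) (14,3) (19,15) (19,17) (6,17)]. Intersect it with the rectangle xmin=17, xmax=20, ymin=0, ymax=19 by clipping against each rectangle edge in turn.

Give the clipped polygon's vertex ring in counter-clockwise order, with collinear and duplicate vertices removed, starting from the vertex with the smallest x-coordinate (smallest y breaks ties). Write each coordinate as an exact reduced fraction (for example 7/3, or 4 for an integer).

Clipped polygon: [(17,51/5) (19,15) (19,17) (17,17)]

1. After x ≥ 17: [(17,51/5) (19,15) (19,17) (17,17)]
2. After x ≤ 20: [(17,51/5) (19,15) (19,17) (17,17)]
3. After y ≥ 0: [(17,51/5) (19,15) (19,17) (17,17)]
4. After y ≤ 19: [(17,51/5) (19,15) (19,17) (17,17)]
5. Canonical ring: [(17,51/5) (19,15) (19,17) (17,17)]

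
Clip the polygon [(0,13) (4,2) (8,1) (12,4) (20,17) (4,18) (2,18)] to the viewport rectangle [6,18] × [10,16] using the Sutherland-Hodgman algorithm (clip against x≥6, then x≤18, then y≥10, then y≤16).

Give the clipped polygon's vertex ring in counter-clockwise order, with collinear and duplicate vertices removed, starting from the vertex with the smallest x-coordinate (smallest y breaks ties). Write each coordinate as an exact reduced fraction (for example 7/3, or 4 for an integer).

Clipped polygon: [(6,10) (204/13,10) (18,55/4) (18,16) (6,16)]

1. After x ≥ 6: [(6,3/2) (8,1) (12,4) (20,17) (6,143/8)]
2. After x ≤ 18: [(6,3/2) (8,1) (12,4) (18,55/4) (18,137/8) (6,143/8)]
3. After y ≥ 10: [(6,10) (204/13,10) (18,55/4) (18,137/8) (6,143/8)]
4. After y ≤ 16: [(6,16) (6,10) (204/13,10) (18,55/4) (18,16)]
5. Canonical ring: [(6,10) (204/13,10) (18,55/4) (18,16) (6,16)]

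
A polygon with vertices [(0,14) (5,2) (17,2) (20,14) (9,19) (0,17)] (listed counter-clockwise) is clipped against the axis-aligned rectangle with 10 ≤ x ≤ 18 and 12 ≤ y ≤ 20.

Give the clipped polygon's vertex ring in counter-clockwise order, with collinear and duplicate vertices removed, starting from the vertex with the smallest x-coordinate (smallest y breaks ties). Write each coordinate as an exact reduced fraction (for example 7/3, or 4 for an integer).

Clipped polygon: [(10,12) (18,12) (18,164/11) (10,204/11)]

1. After x ≥ 10: [(10,2) (17,2) (20,14) (10,204/11)]
2. After x ≤ 18: [(10,2) (17,2) (18,6) (18,164/11) (10,204/11)]
3. After y ≥ 12: [(10,12) (18,12) (18,164/11) (10,204/11)]
4. After y ≤ 20: [(10,12) (18,12) (18,164/11) (10,204/11)]
5. Canonical ring: [(10,12) (18,12) (18,164/11) (10,204/11)]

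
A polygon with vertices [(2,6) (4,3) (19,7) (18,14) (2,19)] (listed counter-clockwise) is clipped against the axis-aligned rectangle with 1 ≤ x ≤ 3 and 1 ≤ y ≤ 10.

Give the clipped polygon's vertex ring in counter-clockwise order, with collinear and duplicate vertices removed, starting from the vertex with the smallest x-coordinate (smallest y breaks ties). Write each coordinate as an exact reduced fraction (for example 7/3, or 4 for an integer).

Clipped polygon: [(2,6) (3,9/2) (3,10) (2,10)]

1. After x ≥ 1: [(2,6) (4,3) (19,7) (18,14) (2,19)]
2. After x ≤ 3: [(2,6) (3,9/2) (3,299/16) (2,19)]
3. After y ≥ 1: [(2,6) (3,9/2) (3,299/16) (2,19)]
4. After y ≤ 10: [(2,10) (2,6) (3,9/2) (3,10)]
5. Canonical ring: [(2,6) (3,9/2) (3,10) (2,10)]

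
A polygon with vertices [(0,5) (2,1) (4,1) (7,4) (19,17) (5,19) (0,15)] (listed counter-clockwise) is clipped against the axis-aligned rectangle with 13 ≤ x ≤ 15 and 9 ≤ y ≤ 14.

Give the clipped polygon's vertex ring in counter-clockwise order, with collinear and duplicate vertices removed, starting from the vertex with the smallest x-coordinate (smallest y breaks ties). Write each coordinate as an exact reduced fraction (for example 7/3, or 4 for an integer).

Clipped polygon: [(13,21/2) (15,38/3) (15,14) (13,14)]

1. After x ≥ 13: [(13,21/2) (19,17) (13,125/7)]
2. After x ≤ 15: [(13,21/2) (15,38/3) (15,123/7) (13,125/7)]
3. After y ≥ 9: [(13,21/2) (15,38/3) (15,123/7) (13,125/7)]
4. After y ≤ 14: [(13,14) (13,21/2) (15,38/3) (15,14)]
5. Canonical ring: [(13,21/2) (15,38/3) (15,14) (13,14)]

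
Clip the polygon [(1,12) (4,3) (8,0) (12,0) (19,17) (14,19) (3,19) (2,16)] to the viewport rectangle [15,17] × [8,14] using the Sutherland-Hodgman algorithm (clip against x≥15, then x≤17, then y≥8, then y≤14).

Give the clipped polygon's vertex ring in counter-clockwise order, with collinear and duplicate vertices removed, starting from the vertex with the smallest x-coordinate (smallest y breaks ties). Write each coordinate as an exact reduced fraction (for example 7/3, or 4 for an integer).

Clipped polygon: [(15,8) (260/17,8) (17,85/7) (17,14) (15,14)]

1. After x ≥ 15: [(15,51/7) (19,17) (15,93/5)]
2. After x ≤ 17: [(15,51/7) (17,85/7) (17,89/5) (15,93/5)]
3. After y ≥ 8: [(15,8) (260/17,8) (17,85/7) (17,89/5) (15,93/5)]
4. After y ≤ 14: [(15,14) (15,8) (260/17,8) (17,85/7) (17,14)]
5. Canonical ring: [(15,8) (260/17,8) (17,85/7) (17,14) (15,14)]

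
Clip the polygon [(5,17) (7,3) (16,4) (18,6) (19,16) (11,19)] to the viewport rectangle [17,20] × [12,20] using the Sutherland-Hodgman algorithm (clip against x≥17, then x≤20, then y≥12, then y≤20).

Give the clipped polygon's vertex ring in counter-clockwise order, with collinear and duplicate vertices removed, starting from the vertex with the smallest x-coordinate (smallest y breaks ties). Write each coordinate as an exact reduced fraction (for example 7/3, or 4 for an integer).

1. After x ≥ 17: [(17,5) (18,6) (19,16) (17,67/4)]
2. After x ≤ 20: [(17,5) (18,6) (19,16) (17,67/4)]
3. After y ≥ 12: [(17,12) (93/5,12) (19,16) (17,67/4)]
4. After y ≤ 20: [(17,12) (93/5,12) (19,16) (17,67/4)]
5. Canonical ring: [(17,12) (93/5,12) (19,16) (17,67/4)]

Clipped polygon: [(17,12) (93/5,12) (19,16) (17,67/4)]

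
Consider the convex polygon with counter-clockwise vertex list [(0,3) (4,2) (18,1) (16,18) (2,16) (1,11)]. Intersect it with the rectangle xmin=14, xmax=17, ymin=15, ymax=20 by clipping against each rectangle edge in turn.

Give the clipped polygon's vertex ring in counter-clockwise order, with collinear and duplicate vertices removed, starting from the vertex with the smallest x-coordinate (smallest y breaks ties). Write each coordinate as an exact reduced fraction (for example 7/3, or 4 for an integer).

1. After x ≥ 14: [(14,9/7) (18,1) (16,18) (14,124/7)]
2. After x ≤ 17: [(14,9/7) (17,15/14) (17,19/2) (16,18) (14,124/7)]
3. After y ≥ 15: [(14,15) (278/17,15) (16,18) (14,124/7)]
4. After y ≤ 20: [(14,15) (278/17,15) (16,18) (14,124/7)]
5. Canonical ring: [(14,15) (278/17,15) (16,18) (14,124/7)]

Clipped polygon: [(14,15) (278/17,15) (16,18) (14,124/7)]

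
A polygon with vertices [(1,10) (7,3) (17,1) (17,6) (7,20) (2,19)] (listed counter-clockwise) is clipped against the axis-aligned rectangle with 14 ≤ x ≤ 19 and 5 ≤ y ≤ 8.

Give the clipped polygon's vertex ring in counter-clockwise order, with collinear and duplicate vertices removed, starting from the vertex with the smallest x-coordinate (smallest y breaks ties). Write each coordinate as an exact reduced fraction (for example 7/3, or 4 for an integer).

1. After x ≥ 14: [(14,8/5) (17,1) (17,6) (14,51/5)]
2. After x ≤ 19: [(14,8/5) (17,1) (17,6) (14,51/5)]
3. After y ≥ 5: [(14,5) (17,5) (17,6) (14,51/5)]
4. After y ≤ 8: [(14,8) (14,5) (17,5) (17,6) (109/7,8)]
5. Canonical ring: [(14,5) (17,5) (17,6) (109/7,8) (14,8)]

Clipped polygon: [(14,5) (17,5) (17,6) (109/7,8) (14,8)]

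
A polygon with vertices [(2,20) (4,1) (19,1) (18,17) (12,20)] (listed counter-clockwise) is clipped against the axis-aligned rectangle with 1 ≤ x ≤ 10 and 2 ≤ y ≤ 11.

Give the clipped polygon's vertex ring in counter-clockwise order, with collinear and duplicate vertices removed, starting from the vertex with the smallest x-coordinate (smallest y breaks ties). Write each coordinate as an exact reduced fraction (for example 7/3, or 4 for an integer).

Clipped polygon: [(56/19,11) (74/19,2) (10,2) (10,11)]

1. After x ≥ 1: [(2,20) (4,1) (19,1) (18,17) (12,20)]
2. After x ≤ 10: [(10,20) (2,20) (4,1) (10,1)]
3. After y ≥ 2: [(10,2) (10,20) (2,20) (74/19,2)]
4. After y ≤ 11: [(10,2) (10,11) (56/19,11) (74/19,2)]
5. Canonical ring: [(56/19,11) (74/19,2) (10,2) (10,11)]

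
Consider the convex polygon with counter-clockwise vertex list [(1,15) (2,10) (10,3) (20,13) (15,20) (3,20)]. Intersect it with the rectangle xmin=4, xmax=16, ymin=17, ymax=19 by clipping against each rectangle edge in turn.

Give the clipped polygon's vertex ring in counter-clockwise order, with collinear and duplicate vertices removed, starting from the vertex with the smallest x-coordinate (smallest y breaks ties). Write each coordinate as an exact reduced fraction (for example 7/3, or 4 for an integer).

1. After x ≥ 4: [(4,33/4) (10,3) (20,13) (15,20) (4,20)]
2. After x ≤ 16: [(4,33/4) (10,3) (16,9) (16,93/5) (15,20) (4,20)]
3. After y ≥ 17: [(4,17) (16,17) (16,93/5) (15,20) (4,20)]
4. After y ≤ 19: [(4,19) (4,17) (16,17) (16,93/5) (110/7,19)]
5. Canonical ring: [(4,17) (16,17) (16,93/5) (110/7,19) (4,19)]

Clipped polygon: [(4,17) (16,17) (16,93/5) (110/7,19) (4,19)]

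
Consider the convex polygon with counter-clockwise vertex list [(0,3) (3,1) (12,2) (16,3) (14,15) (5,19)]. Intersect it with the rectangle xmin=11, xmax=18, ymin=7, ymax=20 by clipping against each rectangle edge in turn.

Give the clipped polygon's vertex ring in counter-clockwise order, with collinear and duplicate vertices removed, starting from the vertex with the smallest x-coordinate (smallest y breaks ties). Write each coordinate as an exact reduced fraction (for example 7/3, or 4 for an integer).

Clipped polygon: [(11,7) (46/3,7) (14,15) (11,49/3)]

1. After x ≥ 11: [(11,17/9) (12,2) (16,3) (14,15) (11,49/3)]
2. After x ≤ 18: [(11,17/9) (12,2) (16,3) (14,15) (11,49/3)]
3. After y ≥ 7: [(11,7) (46/3,7) (14,15) (11,49/3)]
4. After y ≤ 20: [(11,7) (46/3,7) (14,15) (11,49/3)]
5. Canonical ring: [(11,7) (46/3,7) (14,15) (11,49/3)]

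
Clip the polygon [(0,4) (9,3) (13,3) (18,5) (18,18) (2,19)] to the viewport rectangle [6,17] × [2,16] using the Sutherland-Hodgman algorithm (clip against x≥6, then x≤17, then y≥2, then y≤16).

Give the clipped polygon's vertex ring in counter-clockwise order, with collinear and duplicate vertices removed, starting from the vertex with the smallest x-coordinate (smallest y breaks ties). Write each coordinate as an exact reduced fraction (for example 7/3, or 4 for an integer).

Clipped polygon: [(6,10/3) (9,3) (13,3) (17,23/5) (17,16) (6,16)]

1. After x ≥ 6: [(6,10/3) (9,3) (13,3) (18,5) (18,18) (6,75/4)]
2. After x ≤ 17: [(6,10/3) (9,3) (13,3) (17,23/5) (17,289/16) (6,75/4)]
3. After y ≥ 2: [(6,10/3) (9,3) (13,3) (17,23/5) (17,289/16) (6,75/4)]
4. After y ≤ 16: [(6,16) (6,10/3) (9,3) (13,3) (17,23/5) (17,16)]
5. Canonical ring: [(6,10/3) (9,3) (13,3) (17,23/5) (17,16) (6,16)]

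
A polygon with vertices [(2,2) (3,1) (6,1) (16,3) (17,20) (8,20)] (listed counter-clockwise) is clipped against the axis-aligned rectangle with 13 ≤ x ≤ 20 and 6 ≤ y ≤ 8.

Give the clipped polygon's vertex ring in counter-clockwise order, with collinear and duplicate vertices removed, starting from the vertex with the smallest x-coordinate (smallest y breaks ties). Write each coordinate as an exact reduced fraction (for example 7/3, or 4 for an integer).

1. After x ≥ 13: [(13,12/5) (16,3) (17,20) (13,20)]
2. After x ≤ 20: [(13,12/5) (16,3) (17,20) (13,20)]
3. After y ≥ 6: [(13,6) (275/17,6) (17,20) (13,20)]
4. After y ≤ 8: [(13,8) (13,6) (275/17,6) (277/17,8)]
5. Canonical ring: [(13,6) (275/17,6) (277/17,8) (13,8)]

Clipped polygon: [(13,6) (275/17,6) (277/17,8) (13,8)]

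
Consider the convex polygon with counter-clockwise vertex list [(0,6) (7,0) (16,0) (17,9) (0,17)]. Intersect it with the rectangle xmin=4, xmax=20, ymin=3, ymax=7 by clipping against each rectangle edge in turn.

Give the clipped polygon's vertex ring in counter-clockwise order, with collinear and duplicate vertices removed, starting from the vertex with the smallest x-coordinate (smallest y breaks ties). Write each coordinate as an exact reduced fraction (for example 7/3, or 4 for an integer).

1. After x ≥ 4: [(4,18/7) (7,0) (16,0) (17,9) (4,257/17)]
2. After x ≤ 20: [(4,18/7) (7,0) (16,0) (17,9) (4,257/17)]
3. After y ≥ 3: [(4,3) (49/3,3) (17,9) (4,257/17)]
4. After y ≤ 7: [(4,7) (4,3) (49/3,3) (151/9,7)]
5. Canonical ring: [(4,3) (49/3,3) (151/9,7) (4,7)]

Clipped polygon: [(4,3) (49/3,3) (151/9,7) (4,7)]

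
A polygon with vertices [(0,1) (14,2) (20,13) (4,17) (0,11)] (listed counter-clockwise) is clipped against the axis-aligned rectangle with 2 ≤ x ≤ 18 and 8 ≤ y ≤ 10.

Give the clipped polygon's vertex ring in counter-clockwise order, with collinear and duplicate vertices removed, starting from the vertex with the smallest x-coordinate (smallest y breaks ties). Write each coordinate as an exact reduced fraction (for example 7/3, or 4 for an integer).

Clipped polygon: [(2,8) (190/11,8) (18,28/3) (18,10) (2,10)]

1. After x ≥ 2: [(2,8/7) (14,2) (20,13) (4,17) (2,14)]
2. After x ≤ 18: [(2,8/7) (14,2) (18,28/3) (18,27/2) (4,17) (2,14)]
3. After y ≥ 8: [(2,8) (190/11,8) (18,28/3) (18,27/2) (4,17) (2,14)]
4. After y ≤ 10: [(2,10) (2,8) (190/11,8) (18,28/3) (18,10)]
5. Canonical ring: [(2,8) (190/11,8) (18,28/3) (18,10) (2,10)]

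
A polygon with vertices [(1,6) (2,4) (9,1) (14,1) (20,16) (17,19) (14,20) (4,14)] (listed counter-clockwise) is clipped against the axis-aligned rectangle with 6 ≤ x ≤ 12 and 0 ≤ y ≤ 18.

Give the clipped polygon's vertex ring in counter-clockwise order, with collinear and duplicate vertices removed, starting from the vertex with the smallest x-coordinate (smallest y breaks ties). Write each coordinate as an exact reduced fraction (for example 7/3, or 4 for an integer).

Clipped polygon: [(6,16/7) (9,1) (12,1) (12,18) (32/3,18) (6,76/5)]

1. After x ≥ 6: [(6,16/7) (9,1) (14,1) (20,16) (17,19) (14,20) (6,76/5)]
2. After x ≤ 12: [(6,16/7) (9,1) (12,1) (12,94/5) (6,76/5)]
3. After y ≥ 0: [(6,16/7) (9,1) (12,1) (12,94/5) (6,76/5)]
4. After y ≤ 18: [(6,16/7) (9,1) (12,1) (12,18) (32/3,18) (6,76/5)]
5. Canonical ring: [(6,16/7) (9,1) (12,1) (12,18) (32/3,18) (6,76/5)]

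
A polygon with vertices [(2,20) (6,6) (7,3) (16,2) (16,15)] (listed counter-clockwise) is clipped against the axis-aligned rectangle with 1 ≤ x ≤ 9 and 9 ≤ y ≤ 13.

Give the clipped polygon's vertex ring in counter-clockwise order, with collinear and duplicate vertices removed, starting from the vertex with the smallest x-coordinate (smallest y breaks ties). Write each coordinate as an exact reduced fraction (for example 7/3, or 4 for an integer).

Clipped polygon: [(4,13) (36/7,9) (9,9) (9,13)]

1. After x ≥ 1: [(2,20) (6,6) (7,3) (16,2) (16,15)]
2. After x ≤ 9: [(9,35/2) (2,20) (6,6) (7,3) (9,25/9)]
3. After y ≥ 9: [(9,9) (9,35/2) (2,20) (36/7,9)]
4. After y ≤ 13: [(9,9) (9,13) (4,13) (36/7,9)]
5. Canonical ring: [(4,13) (36/7,9) (9,9) (9,13)]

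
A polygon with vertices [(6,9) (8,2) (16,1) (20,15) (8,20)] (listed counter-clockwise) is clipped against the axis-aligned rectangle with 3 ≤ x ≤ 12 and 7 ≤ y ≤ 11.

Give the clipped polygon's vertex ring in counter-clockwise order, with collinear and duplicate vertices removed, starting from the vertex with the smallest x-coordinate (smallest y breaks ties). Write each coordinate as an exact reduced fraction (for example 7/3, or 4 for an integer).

Clipped polygon: [(6,9) (46/7,7) (12,7) (12,11) (70/11,11)]

1. After x ≥ 3: [(6,9) (8,2) (16,1) (20,15) (8,20)]
2. After x ≤ 12: [(6,9) (8,2) (12,3/2) (12,55/3) (8,20)]
3. After y ≥ 7: [(6,9) (46/7,7) (12,7) (12,55/3) (8,20)]
4. After y ≤ 11: [(70/11,11) (6,9) (46/7,7) (12,7) (12,11)]
5. Canonical ring: [(6,9) (46/7,7) (12,7) (12,11) (70/11,11)]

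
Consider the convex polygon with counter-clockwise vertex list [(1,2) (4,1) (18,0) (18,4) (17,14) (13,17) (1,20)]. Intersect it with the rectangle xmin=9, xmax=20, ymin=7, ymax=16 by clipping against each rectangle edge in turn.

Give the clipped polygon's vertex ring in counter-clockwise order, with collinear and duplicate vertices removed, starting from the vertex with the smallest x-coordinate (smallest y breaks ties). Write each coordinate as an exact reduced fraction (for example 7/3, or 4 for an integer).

Clipped polygon: [(9,7) (177/10,7) (17,14) (43/3,16) (9,16)]

1. After x ≥ 9: [(9,9/14) (18,0) (18,4) (17,14) (13,17) (9,18)]
2. After x ≤ 20: [(9,9/14) (18,0) (18,4) (17,14) (13,17) (9,18)]
3. After y ≥ 7: [(9,7) (177/10,7) (17,14) (13,17) (9,18)]
4. After y ≤ 16: [(9,16) (9,7) (177/10,7) (17,14) (43/3,16)]
5. Canonical ring: [(9,7) (177/10,7) (17,14) (43/3,16) (9,16)]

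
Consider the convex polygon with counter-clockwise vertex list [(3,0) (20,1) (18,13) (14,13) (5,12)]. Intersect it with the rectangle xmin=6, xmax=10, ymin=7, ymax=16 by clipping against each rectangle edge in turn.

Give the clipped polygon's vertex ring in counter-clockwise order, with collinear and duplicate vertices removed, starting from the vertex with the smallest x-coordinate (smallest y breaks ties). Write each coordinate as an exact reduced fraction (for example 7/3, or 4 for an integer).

1. After x ≥ 6: [(6,3/17) (20,1) (18,13) (14,13) (6,109/9)]
2. After x ≤ 10: [(6,3/17) (10,7/17) (10,113/9) (6,109/9)]
3. After y ≥ 7: [(6,7) (10,7) (10,113/9) (6,109/9)]
4. After y ≤ 16: [(6,7) (10,7) (10,113/9) (6,109/9)]
5. Canonical ring: [(6,7) (10,7) (10,113/9) (6,109/9)]

Clipped polygon: [(6,7) (10,7) (10,113/9) (6,109/9)]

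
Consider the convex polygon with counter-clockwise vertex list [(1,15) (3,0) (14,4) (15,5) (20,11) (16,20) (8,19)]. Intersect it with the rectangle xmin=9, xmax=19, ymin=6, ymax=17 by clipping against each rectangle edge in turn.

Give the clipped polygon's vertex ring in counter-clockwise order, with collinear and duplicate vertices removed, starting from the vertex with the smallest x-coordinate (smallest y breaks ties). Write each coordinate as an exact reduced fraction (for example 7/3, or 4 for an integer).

1. After x ≥ 9: [(9,24/11) (14,4) (15,5) (20,11) (16,20) (9,153/8)]
2. After x ≤ 19: [(9,24/11) (14,4) (15,5) (19,49/5) (19,53/4) (16,20) (9,153/8)]
3. After y ≥ 6: [(9,6) (95/6,6) (19,49/5) (19,53/4) (16,20) (9,153/8)]
4. After y ≤ 17: [(9,17) (9,6) (95/6,6) (19,49/5) (19,53/4) (52/3,17)]
5. Canonical ring: [(9,6) (95/6,6) (19,49/5) (19,53/4) (52/3,17) (9,17)]

Clipped polygon: [(9,6) (95/6,6) (19,49/5) (19,53/4) (52/3,17) (9,17)]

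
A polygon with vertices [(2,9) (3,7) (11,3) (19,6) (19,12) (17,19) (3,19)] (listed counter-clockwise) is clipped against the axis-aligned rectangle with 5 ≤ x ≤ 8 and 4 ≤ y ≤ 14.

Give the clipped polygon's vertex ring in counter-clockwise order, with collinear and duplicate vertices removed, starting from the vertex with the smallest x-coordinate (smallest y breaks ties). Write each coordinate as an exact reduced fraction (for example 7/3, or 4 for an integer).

1. After x ≥ 5: [(5,6) (11,3) (19,6) (19,12) (17,19) (5,19)]
2. After x ≤ 8: [(5,6) (8,9/2) (8,19) (5,19)]
3. After y ≥ 4: [(5,6) (8,9/2) (8,19) (5,19)]
4. After y ≤ 14: [(5,14) (5,6) (8,9/2) (8,14)]
5. Canonical ring: [(5,6) (8,9/2) (8,14) (5,14)]

Clipped polygon: [(5,6) (8,9/2) (8,14) (5,14)]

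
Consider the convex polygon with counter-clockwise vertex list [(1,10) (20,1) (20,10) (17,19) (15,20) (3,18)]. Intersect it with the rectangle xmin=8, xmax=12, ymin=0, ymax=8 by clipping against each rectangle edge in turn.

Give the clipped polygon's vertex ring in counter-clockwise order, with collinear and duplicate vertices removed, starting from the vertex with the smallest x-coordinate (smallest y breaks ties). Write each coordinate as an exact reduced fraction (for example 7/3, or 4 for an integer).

1. After x ≥ 8: [(8,127/19) (20,1) (20,10) (17,19) (15,20) (8,113/6)]
2. After x ≤ 12: [(8,127/19) (12,91/19) (12,39/2) (8,113/6)]
3. After y ≥ 0: [(8,127/19) (12,91/19) (12,39/2) (8,113/6)]
4. After y ≤ 8: [(8,8) (8,127/19) (12,91/19) (12,8)]
5. Canonical ring: [(8,127/19) (12,91/19) (12,8) (8,8)]

Clipped polygon: [(8,127/19) (12,91/19) (12,8) (8,8)]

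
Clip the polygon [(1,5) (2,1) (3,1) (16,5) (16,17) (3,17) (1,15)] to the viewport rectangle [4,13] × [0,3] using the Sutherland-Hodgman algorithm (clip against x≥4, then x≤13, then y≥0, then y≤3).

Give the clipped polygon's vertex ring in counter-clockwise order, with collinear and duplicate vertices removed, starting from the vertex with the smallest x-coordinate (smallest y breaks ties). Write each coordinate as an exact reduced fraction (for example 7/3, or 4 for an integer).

1. After x ≥ 4: [(4,17/13) (16,5) (16,17) (4,17)]
2. After x ≤ 13: [(4,17/13) (13,53/13) (13,17) (4,17)]
3. After y ≥ 0: [(4,17/13) (13,53/13) (13,17) (4,17)]
4. After y ≤ 3: [(4,3) (4,17/13) (19/2,3)]
5. Canonical ring: [(4,17/13) (19/2,3) (4,3)]

Clipped polygon: [(4,17/13) (19/2,3) (4,3)]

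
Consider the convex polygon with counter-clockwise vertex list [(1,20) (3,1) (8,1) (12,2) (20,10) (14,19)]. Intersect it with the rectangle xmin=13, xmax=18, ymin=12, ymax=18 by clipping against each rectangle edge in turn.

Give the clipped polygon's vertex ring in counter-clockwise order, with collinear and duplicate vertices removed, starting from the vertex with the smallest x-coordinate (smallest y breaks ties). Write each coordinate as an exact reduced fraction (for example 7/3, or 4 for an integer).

1. After x ≥ 13: [(13,248/13) (13,3) (20,10) (14,19)]
2. After x ≤ 18: [(13,248/13) (13,3) (18,8) (18,13) (14,19)]
3. After y ≥ 12: [(13,248/13) (13,12) (18,12) (18,13) (14,19)]
4. After y ≤ 18: [(13,18) (13,12) (18,12) (18,13) (44/3,18)]
5. Canonical ring: [(13,12) (18,12) (18,13) (44/3,18) (13,18)]

Clipped polygon: [(13,12) (18,12) (18,13) (44/3,18) (13,18)]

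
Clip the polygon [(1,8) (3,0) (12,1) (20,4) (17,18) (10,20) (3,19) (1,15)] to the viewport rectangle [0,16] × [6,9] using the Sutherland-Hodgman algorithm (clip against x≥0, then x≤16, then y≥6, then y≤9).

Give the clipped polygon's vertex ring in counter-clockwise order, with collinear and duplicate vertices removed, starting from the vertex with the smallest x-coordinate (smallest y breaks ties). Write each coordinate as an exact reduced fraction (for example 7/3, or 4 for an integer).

1. After x ≥ 0: [(1,8) (3,0) (12,1) (20,4) (17,18) (10,20) (3,19) (1,15)]
2. After x ≤ 16: [(1,8) (3,0) (12,1) (16,5/2) (16,128/7) (10,20) (3,19) (1,15)]
3. After y ≥ 6: [(1,8) (3/2,6) (16,6) (16,128/7) (10,20) (3,19) (1,15)]
4. After y ≤ 9: [(1,9) (1,8) (3/2,6) (16,6) (16,9)]
5. Canonical ring: [(1,8) (3/2,6) (16,6) (16,9) (1,9)]

Clipped polygon: [(1,8) (3/2,6) (16,6) (16,9) (1,9)]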